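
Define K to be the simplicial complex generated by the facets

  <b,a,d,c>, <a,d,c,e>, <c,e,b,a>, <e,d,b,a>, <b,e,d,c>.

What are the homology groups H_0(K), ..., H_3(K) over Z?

H_0 ≅ Z,  H_1 = 0,  H_2 = 0,  H_3 ≅ Z.

K has 5 vertices, 10 edges, 10 triangles, 5 3-simplices.
rank ∂_0 = 0, rank ∂_1 = 4 ⇒ b_0 = 5 − 0 − 4 = 1; all invariant factors of ∂_1 are 1 so no torsion. So H_0 ≅ Z.
rank ∂_1 = 4, rank ∂_2 = 6 ⇒ b_1 = 10 − 4 − 6 = 0; all invariant factors of ∂_2 are 1 so no torsion. So H_1 ≅ 0.
rank ∂_2 = 6, rank ∂_3 = 4 ⇒ b_2 = 10 − 6 − 4 = 0; all invariant factors of ∂_3 are 1 so no torsion. So H_2 ≅ 0.
rank ∂_3 = 4, rank ∂_4 = 0 ⇒ b_3 = 5 − 4 − 0 = 1. So H_3 ≅ Z.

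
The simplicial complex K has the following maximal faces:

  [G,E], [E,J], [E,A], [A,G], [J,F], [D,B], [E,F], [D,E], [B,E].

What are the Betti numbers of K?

We work with the vertex ordering A < B < D < E < F < G < J. The simplices of K, each written with vertices in increasing order, are:

  0-simplices (7): A, B, D, E, F, G, J
  1-simplices (9): AE, AG, BD, BE, DE, EF, EG, EJ, FJ

giving chain groups C_0 ≅ Z^7, C_1 ≅ Z^9.

The boundary map ∂_1: C_1 → C_0 maps an edge to its endpoints' difference, ∂[p,q] = q − p. For instance
  ∂FJ = J − F.
The resulting 7×9 matrix has rank 6, and its Smith normal form has invariant factors (1,1,1,1,1,1).

From H_k ≅ ker(∂_k) / im(∂_{k+1}) we obtain:

  H_0: rank C_0 − rank ∂_1 = 7 − 6 = 1, and the invariant factors of ∂_1 are all 1, so H_0 = Z.
  H_1: rank ker ∂_1 − rank ∂_2 = (9 − 6) − 0 = 3, and there is no ∂_2, so H_1 = Z^3.

As a check, the Euler characteristic is 7 − 9 = -2, which agrees with 1 − 3 = -2.

Hence the Betti numbers are b_0 = 1, b_1 = 3.

b_0 = 1, b_1 = 3.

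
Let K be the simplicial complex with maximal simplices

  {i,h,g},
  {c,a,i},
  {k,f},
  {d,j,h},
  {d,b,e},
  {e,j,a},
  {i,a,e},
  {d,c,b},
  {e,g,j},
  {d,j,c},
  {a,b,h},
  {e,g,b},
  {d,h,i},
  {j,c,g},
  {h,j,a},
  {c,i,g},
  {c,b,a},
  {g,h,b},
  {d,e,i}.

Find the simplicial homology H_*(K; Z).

H_0 = Z^2,  H_1 = Z^2,  H_2 = Z.

We work with the vertex ordering a < b < c < d < e < f < g < h < i < j < k. The simplices of K, each written with vertices in increasing order, are:

  0-simplices (11): a, b, c, d, e, f, g, h, i, j, k
  1-simplices (28): ab, ac, ae, ah, ai, aj, bc, bd, be, bg, bh, cd, cg, ci, cj, de, dh, di, dj, eg, ei, ej, fk, gh, gi, gj, hi, hj
  2-simplices (18): abc, abh, aci, aei, aej, ahj, bcd, bde, beg, bgh, cdj, cgi, cgj, dei, dhi, dhj, egj, ghi

so the chain groups are C_0 ≅ Z^11, C_1 ≅ Z^28, C_2 ≅ Z^18.

The boundary map ∂_1: C_1 → C_0 maps an edge to its endpoints' difference, ∂[p,q] = q − p. For instance
  ∂bc = c − b.
The resulting 11×28 matrix has rank 9, and its Smith normal form has invariant factors (1,1,1,1,1,1,1,1,1).

∂_2: C_2 → C_1 maps a triangle to the signed sum of its edges. For instance
  ∂abc = bc − ac + ab,
  ∂bgh = gh − bh + bg.
As a 28×18 matrix over Z this has rank 17, with invariant factors (1,1,1,1,1,1,1,1,1,1,1,1,1,1,1,1,1).

Now H_k = ker ∂_k / im ∂_{k+1}, so:

  H_0: rank C_0 − rank ∂_1 = 11 − 9 = 2, and the invariant factors of ∂_1 are all 1, so H_0 ≅ Z^2.
  H_1: rank ker ∂_1 − rank ∂_2 = (28 − 9) − 17 = 2, and the invariant factors of ∂_2 are all 1, so H_1 ≅ Z^2.
  H_2: rank ker ∂_2 − rank ∂_3 = (18 − 17) − 0 = 1, and there is no ∂_3, so H_2 ≅ Z.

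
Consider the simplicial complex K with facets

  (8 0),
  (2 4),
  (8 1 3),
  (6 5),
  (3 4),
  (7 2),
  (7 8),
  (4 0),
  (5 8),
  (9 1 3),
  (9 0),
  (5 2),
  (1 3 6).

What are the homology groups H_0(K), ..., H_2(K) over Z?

Fix the vertex order 0 < 1 < 2 < 3 < 4 < 5 < 6 < 7 < 8 < 9 and write every simplex with vertices in increasing order. Then dim K = 2 and the simplices of K are:

  0-simplices (10): [0], [1], [2], [3], [4], [5], [6], [7], [8], [9]
  1-simplices (17): [0,4], [0,8], [0,9], [1,3], [1,6], [1,8], [1,9], [2,4], [2,5], [2,7], [3,4], [3,6], [3,8], [3,9], [5,6], [5,8], [7,8]
  2-simplices (3): [1,3,6], [1,3,8], [1,3,9]

so the chain groups are C_0 ≅ Z^10, C_1 ≅ Z^17, C_2 ≅ Z^3.

The boundary map ∂_1: C_1 → C_0 sends each edge [p,q] (with p < q) to q − p. For instance
  ∂[2,4] = [4] − [2].
The 10×17 boundary matrix has rank 9 and Smith normal form diag(1,1,1,1,1,1,1,1,1).

∂_2: C_2 → C_1 maps a triangle to the signed sum of its edges. For instance
  ∂[1,3,9] = [3,9] − [1,9] + [1,3],
  ∂[1,3,6] = [3,6] − [1,6] + [1,3].
As a 17×3 matrix over Z this has rank 3, with invariant factors (1,1,1).

From H_k ≅ ker(∂_k) / im(∂_{k+1}) we obtain:

  H_0: rank C_0 − rank ∂_1 = 10 − 9 = 1, and the invariant factors of ∂_1 are all 1, so H_0 ≅ Z.
  H_1: rank ker ∂_1 − rank ∂_2 = (17 − 9) − 3 = 5, and the invariant factors of ∂_2 are all 1, so H_1 ≅ Z^5.
  H_2: rank ker ∂_2 − rank ∂_3 = (3 − 3) − 0 = 0, and there is no ∂_3, so H_2 ≅ 0.

H_0 ≅ Z,  H_1 ≅ Z^5,  H_2 = 0.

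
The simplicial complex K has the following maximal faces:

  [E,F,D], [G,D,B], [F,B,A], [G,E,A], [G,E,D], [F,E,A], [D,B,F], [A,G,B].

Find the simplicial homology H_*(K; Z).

Take the total order A < B < D < E < F < G on the vertex set. Then K (dimension 2) consists of the simplices:

  0-simplices (6): A, B, D, E, F, G
  1-simplices (12): AB, AE, AF, AG, BD, BF, BG, DE, DF, DG, EF, EG
  2-simplices (8): ABF, ABG, AEF, AEG, BDF, BDG, DEF, DEG

giving chain groups C_0 ≅ Z^6, C_1 ≅ Z^12, C_2 ≅ Z^8.

∂_1: C_1 → C_0 is given by ∂[p,q] = [q] − [p]. For instance
  ∂EF = F − E.
This gives a 6×12 integer matrix of rank 5; reducing to Smith normal form yields diagonal entries (1,1,1,1,1).

∂_2: C_2 → C_1 acts by ∂[p,q,r] = [q,r] − [p,r] + [p,q]. For instance
  ∂BDF = DF − BF + BD,
  ∂DEF = EF − DF + DE.
This gives a 12×8 integer matrix of rank 7; reducing to Smith normal form yields diagonal entries (1,1,1,1,1,1,1).

Now H_k = ker ∂_k / im ∂_{k+1}, so:

  H_0: rank C_0 − rank ∂_1 = 6 − 5 = 1, and the invariant factors of ∂_1 are all 1, so H_0 = Z.
  H_1: rank ker ∂_1 − rank ∂_2 = (12 − 5) − 7 = 0, and the invariant factors of ∂_2 are all 1, so H_1 = 0.
  H_2: rank ker ∂_2 − rank ∂_3 = (8 − 7) − 0 = 1, and there is no ∂_3, so H_2 = Z.

(K is a triangulation of the 2-sphere S^2.)

H_0 ≅ Z,  H_1 = 0,  H_2 ≅ Z.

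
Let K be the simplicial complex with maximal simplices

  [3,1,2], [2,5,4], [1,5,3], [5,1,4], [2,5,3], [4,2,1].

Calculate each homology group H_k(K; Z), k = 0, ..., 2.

We work with the vertex ordering 1 < 2 < 3 < 4 < 5. The simplices of K, each written with vertices in increasing order, are:

  0-simplices (5): [1], [2], [3], [4], [5]
  1-simplices (9): [1,2], [1,3], [1,4], [1,5], [2,3], [2,4], [2,5], [3,5], [4,5]
  2-simplices (6): [1,2,3], [1,2,4], [1,3,5], [1,4,5], [2,3,5], [2,4,5]

so the chain groups are C_0 ≅ Z^5, C_1 ≅ Z^9, C_2 ≅ Z^6.

Boundary ∂_1: C_1 → C_0 maps an edge to its endpoints' difference, ∂[p,q] = q − p. For instance
  ∂[1,4] = [4] − [1].
The resulting 5×9 matrix has rank 4, and its Smith normal form has invariant factors (1,1,1,1).

The boundary map ∂_2: C_2 → C_1 acts by ∂[p,q,r] = [q,r] − [p,r] + [p,q]. For instance
  ∂[1,2,4] = [2,4] − [1,4] + [1,2],
  ∂[2,4,5] = [4,5] − [2,5] + [2,4].
As a 9×6 matrix over Z this has rank 5, with invariant factors (1,1,1,1,1).

From H_k ≅ ker(∂_k) / im(∂_{k+1}) we obtain:

  H_0: rank C_0 − rank ∂_1 = 5 − 4 = 1, and the invariant factors of ∂_1 are all 1, so H_0 = Z.
  H_1: rank ker ∂_1 − rank ∂_2 = (9 − 4) − 5 = 0, and the invariant factors of ∂_2 are all 1, so H_1 = 0.
  H_2: rank ker ∂_2 − rank ∂_3 = (6 − 5) − 0 = 1, and there is no ∂_3, so H_2 = Z.

H_0 ≅ Z,  H_1 = 0,  H_2 ≅ Z.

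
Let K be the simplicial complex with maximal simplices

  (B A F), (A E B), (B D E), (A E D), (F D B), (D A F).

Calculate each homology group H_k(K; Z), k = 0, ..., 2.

H_0 = Z,  H_1 = 0,  H_2 = Z.

K has 5 vertices, 9 edges, 6 triangles.
rank ∂_0 = 0, rank ∂_1 = 4 ⇒ b_0 = 5 − 0 − 4 = 1; all invariant factors of ∂_1 are 1 so no torsion. So H_0 ≅ Z.
rank ∂_1 = 4, rank ∂_2 = 5 ⇒ b_1 = 9 − 4 − 5 = 0; all invariant factors of ∂_2 are 1 so no torsion. So H_1 ≅ 0.
rank ∂_2 = 5, rank ∂_3 = 0 ⇒ b_2 = 6 − 5 − 0 = 1. So H_2 ≅ Z.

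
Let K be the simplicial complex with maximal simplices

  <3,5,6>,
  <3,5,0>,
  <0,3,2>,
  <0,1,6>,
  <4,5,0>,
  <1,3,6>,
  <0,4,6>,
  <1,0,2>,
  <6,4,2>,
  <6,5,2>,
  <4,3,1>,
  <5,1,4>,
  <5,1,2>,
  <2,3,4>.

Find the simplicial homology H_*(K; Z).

H_0 ≅ Z,  H_1 ≅ Z^2,  H_2 ≅ Z.

Fix the vertex order 0 < 1 < 2 < 3 < 4 < 5 < 6 and write every simplex with vertices in increasing order. Then dim K = 2 and the simplices of K are:

  0-simplices (7): [0], [1], [2], [3], [4], [5], [6]
  1-simplices (21): [0,1], [0,2], [0,3], [0,4], [0,5], [0,6], [1,2], [1,3], [1,4], [1,5], [1,6], [2,3], [2,4], [2,5], [2,6], [3,4], [3,5], [3,6], [4,5], [4,6], [5,6]
  2-simplices (14): [0,1,2], [0,1,6], [0,2,3], [0,3,5], [0,4,5], [0,4,6], [1,2,5], [1,3,4], [1,3,6], [1,4,5], [2,3,4], [2,4,6], [2,5,6], [3,5,6]

giving chain groups C_0 ≅ Z^7, C_1 ≅ Z^21, C_2 ≅ Z^14.

The boundary map ∂_1: C_1 → C_0 maps an edge to its endpoints' difference, ∂[p,q] = q − p.
The resulting 7×21 matrix has rank 6, and its Smith normal form has invariant factors (1,1,1,1,1,1).

Boundary ∂_2: C_2 → C_1 sends each 2-simplex [p,q,r] to [q,r] − [p,r] + [p,q]. For instance
  ∂[0,4,6] = [4,6] − [0,6] + [0,4],
  ∂[1,3,6] = [3,6] − [1,6] + [1,3].
The 21×14 boundary matrix has rank 13 and Smith normal form diag(1,1,1,1,1,1,1,1,1,1,1,1,1).

From H_k ≅ ker(∂_k) / im(∂_{k+1}) we obtain:

  H_0: rank C_0 − rank ∂_1 = 7 − 6 = 1, and the invariant factors of ∂_1 are all 1, so H_0 ≅ Z.
  H_1: rank ker ∂_1 − rank ∂_2 = (21 − 6) − 13 = 2, and the invariant factors of ∂_2 are all 1, so H_1 ≅ Z^2.
  H_2: rank ker ∂_2 − rank ∂_3 = (14 − 13) − 0 = 1, and there is no ∂_3, so H_2 ≅ Z.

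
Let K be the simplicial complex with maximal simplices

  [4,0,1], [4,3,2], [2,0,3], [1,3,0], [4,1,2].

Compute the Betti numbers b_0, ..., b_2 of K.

b_0 = 1, b_1 = 1, b_2 = 0.

K has 5 vertices, 10 edges, 5 triangles.
rank ∂_0 = 0, rank ∂_1 = 4 ⇒ b_0 = 5 − 0 − 4 = 1; all invariant factors of ∂_1 are 1 so no torsion. So H_0 ≅ Z.
rank ∂_1 = 4, rank ∂_2 = 5 ⇒ b_1 = 10 − 4 − 5 = 1; all invariant factors of ∂_2 are 1 so no torsion. So H_1 ≅ Z.
rank ∂_2 = 5, rank ∂_3 = 0 ⇒ b_2 = 5 − 5 − 0 = 0. So H_2 ≅ 0.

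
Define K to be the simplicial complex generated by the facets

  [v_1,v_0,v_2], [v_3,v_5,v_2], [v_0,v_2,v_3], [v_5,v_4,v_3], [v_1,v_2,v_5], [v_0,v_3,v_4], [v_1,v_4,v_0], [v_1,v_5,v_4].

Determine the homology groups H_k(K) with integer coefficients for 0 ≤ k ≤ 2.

K has 6 vertices, 12 edges, 8 triangles.
rank ∂_0 = 0, rank ∂_1 = 5 ⇒ b_0 = 6 − 0 − 5 = 1; all invariant factors of ∂_1 are 1 so no torsion. So H_0 = Z.
rank ∂_1 = 5, rank ∂_2 = 7 ⇒ b_1 = 12 − 5 − 7 = 0; all invariant factors of ∂_2 are 1 so no torsion. So H_1 = 0.
rank ∂_2 = 7, rank ∂_3 = 0 ⇒ b_2 = 8 − 7 − 0 = 1. So H_2 = Z.

H_0 = Z,  H_1 = 0,  H_2 = Z.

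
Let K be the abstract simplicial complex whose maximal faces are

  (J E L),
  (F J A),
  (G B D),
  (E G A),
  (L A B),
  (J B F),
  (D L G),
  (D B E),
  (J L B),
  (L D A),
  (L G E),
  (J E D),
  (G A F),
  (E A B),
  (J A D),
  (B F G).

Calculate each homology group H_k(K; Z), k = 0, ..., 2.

H_0 = Z,  H_1 = Z^2,  H_2 = Z.

K has 8 vertices, 24 edges, 16 triangles.
rank ∂_0 = 0, rank ∂_1 = 7 ⇒ b_0 = 8 − 0 − 7 = 1; all invariant factors of ∂_1 are 1 so no torsion. So H_0 ≅ Z.
rank ∂_1 = 7, rank ∂_2 = 15 ⇒ b_1 = 24 − 7 − 15 = 2; all invariant factors of ∂_2 are 1 so no torsion. So H_1 ≅ Z^2.
rank ∂_2 = 15, rank ∂_3 = 0 ⇒ b_2 = 16 − 15 − 0 = 1. So H_2 ≅ Z.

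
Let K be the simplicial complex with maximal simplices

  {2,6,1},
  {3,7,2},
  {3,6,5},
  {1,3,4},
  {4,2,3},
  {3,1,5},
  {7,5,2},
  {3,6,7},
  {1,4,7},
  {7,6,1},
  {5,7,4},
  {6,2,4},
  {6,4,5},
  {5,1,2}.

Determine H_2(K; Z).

Fix the vertex order 1 < 2 < 3 < 4 < 5 < 6 < 7 and write every simplex with vertices in increasing order. Then dim K = 2 and the simplices of K are:

  0-simplices (7): [1], [2], [3], [4], [5], [6], [7]
  1-simplices (21): [1,2], [1,3], [1,4], [1,5], [1,6], [1,7], [2,3], [2,4], [2,5], [2,6], [2,7], [3,4], [3,5], [3,6], [3,7], [4,5], [4,6], [4,7], [5,6], [5,7], [6,7]
  2-simplices (14): [1,2,5], [1,2,6], [1,3,4], [1,3,5], [1,4,7], [1,6,7], [2,3,4], [2,3,7], [2,4,6], [2,5,7], [3,5,6], [3,6,7], [4,5,6], [4,5,7]

Hence C_0 ≅ Z^7, C_1 ≅ Z^21, C_2 ≅ Z^14.

Boundary ∂_1: C_1 → C_0 is given by ∂[p,q] = [q] − [p].
This gives a 7×21 integer matrix of rank 6; reducing to Smith normal form yields diagonal entries (1,1,1,1,1,1).

The boundary map ∂_2: C_2 → C_1 sends each 2-simplex [p,q,r] to [q,r] − [p,r] + [p,q]. For instance
  ∂[2,3,4] = [3,4] − [2,4] + [2,3],
  ∂[3,5,6] = [5,6] − [3,6] + [3,5].
The resulting 21×14 matrix has rank 13, and its Smith normal form has invariant factors (1,1,1,1,1,1,1,1,1,1,1,1,1).

Now H_k = ker ∂_k / im ∂_{k+1}, so:

  H_2: rank ker ∂_2 − rank ∂_3 = (14 − 13) − 0 = 1, and there is no ∂_3, so H_2 = Z.

(K is a triangulation of the torus T^2.)

H_2 = Z.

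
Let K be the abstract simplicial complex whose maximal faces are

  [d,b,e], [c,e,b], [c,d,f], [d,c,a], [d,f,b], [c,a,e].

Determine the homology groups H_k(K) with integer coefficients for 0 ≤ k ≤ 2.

H_0 = Z,  H_1 = Z,  H_2 = 0.

K has 6 vertices, 12 edges, 6 triangles.
rank ∂_0 = 0, rank ∂_1 = 5 ⇒ b_0 = 6 − 0 − 5 = 1; all invariant factors of ∂_1 are 1 so no torsion. So H_0 ≅ Z.
rank ∂_1 = 5, rank ∂_2 = 6 ⇒ b_1 = 12 − 5 − 6 = 1; all invariant factors of ∂_2 are 1 so no torsion. So H_1 ≅ Z.
rank ∂_2 = 6, rank ∂_3 = 0 ⇒ b_2 = 6 − 6 − 0 = 0. So H_2 ≅ 0.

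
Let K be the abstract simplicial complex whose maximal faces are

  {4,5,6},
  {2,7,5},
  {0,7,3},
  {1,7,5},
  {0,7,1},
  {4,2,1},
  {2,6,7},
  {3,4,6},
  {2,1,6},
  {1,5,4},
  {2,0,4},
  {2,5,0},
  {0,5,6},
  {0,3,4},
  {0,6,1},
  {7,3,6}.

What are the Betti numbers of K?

b_0 = 1, b_1 = 2, b_2 = 1.

Order the vertices as 0 < 1 < 2 < 3 < 4 < 5 < 6 < 7. Listing each simplex with vertices in this order, K has dimension 2 with simplices:

  0-simplices (8): [0], [1], [2], [3], [4], [5], [6], [7]
  1-simplices (24): (24 of them)
  2-simplices (16): [0,1,6], [0,1,7], [0,2,4], [0,2,5], [0,3,4], [0,3,7], [0,5,6], [1,2,4], [1,2,6], [1,4,5], [1,5,7], [2,5,7], [2,6,7], [3,4,6], [3,6,7], [4,5,6]

Hence C_0 ≅ Z^8, C_1 ≅ Z^24, C_2 ≅ Z^16.

∂_1: C_1 → C_0 maps an edge to its endpoints' difference, ∂[p,q] = q − p.
This gives a 8×24 integer matrix of rank 7; reducing to Smith normal form yields diagonal entries (1,1,1,1,1,1,1).

∂_2: C_2 → C_1 sends each 2-simplex [p,q,r] to [q,r] − [p,r] + [p,q]. For instance
  ∂[0,2,5] = [2,5] − [0,5] + [0,2],
  ∂[0,1,7] = [1,7] − [0,7] + [0,1].
The 24×16 boundary matrix has rank 15 and Smith normal form diag(1,1,1,1,1,1,1,1,1,1,1,1,1,1,1).

Now H_k = ker ∂_k / im ∂_{k+1}, so:

  H_0: rank C_0 − rank ∂_1 = 8 − 7 = 1, and the invariant factors of ∂_1 are all 1, so H_0 = Z.
  H_1: rank ker ∂_1 − rank ∂_2 = (24 − 7) − 15 = 2, and the invariant factors of ∂_2 are all 1, so H_1 = Z^2.
  H_2: rank ker ∂_2 − rank ∂_3 = (16 − 15) − 0 = 1, and there is no ∂_3, so H_2 = Z.

As a check, the Euler characteristic is 8 − 24 + 16 = 0, which agrees with 1 − 2 + 1 = 0.
(K is a triangulation of the torus T^2.)

Hence the Betti numbers are b_0 = 1, b_1 = 2, b_2 = 1.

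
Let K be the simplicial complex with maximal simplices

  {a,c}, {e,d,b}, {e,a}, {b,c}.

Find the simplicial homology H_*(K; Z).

We work with the vertex ordering a < b < c < d < e. The simplices of K, each written with vertices in increasing order, are:

  0-simplices (5): a, b, c, d, e
  1-simplices (6): ac, ae, bc, bd, be, de
  2-simplices (1): bde

so the chain groups are C_0 ≅ Z^5, C_1 ≅ Z^6, C_2 ≅ Z^1.

∂_1: C_1 → C_0 maps an edge to its endpoints' difference, ∂[p,q] = q − p.
As a 5×6 matrix over Z this has rank 4, with invariant factors (1,1,1,1).

∂_2: C_2 → C_1 acts by ∂[p,q,r] = [q,r] − [p,r] + [p,q]. For instance
  ∂bde = de − be + bd.
The 6×1 boundary matrix has rank 1 and Smith normal form diag(1).

Reading off H_k = ker ∂_k / im ∂_{k+1}:

  H_0: rank C_0 − rank ∂_1 = 5 − 4 = 1, and the invariant factors of ∂_1 are all 1, so H_0 ≅ Z.
  H_1: rank ker ∂_1 − rank ∂_2 = (6 − 4) − 1 = 1, and the invariant factors of ∂_2 are all 1, so H_1 ≅ Z.
  H_2: rank ker ∂_2 − rank ∂_3 = (1 − 1) − 0 = 0, and there is no ∂_3, so H_2 ≅ 0.

As a check, the Euler characteristic is 5 − 6 + 1 = 0, which agrees with 1 − 1 + 0 = 0.

H_0 = Z,  H_1 = Z,  H_2 = 0.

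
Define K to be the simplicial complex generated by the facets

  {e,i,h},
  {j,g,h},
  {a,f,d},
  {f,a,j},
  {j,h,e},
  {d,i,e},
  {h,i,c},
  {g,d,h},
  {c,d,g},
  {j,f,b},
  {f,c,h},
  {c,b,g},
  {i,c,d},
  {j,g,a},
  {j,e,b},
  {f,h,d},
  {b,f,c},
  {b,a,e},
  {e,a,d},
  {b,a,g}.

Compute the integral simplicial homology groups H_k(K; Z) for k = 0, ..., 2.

H_0 ≅ Z,  H_1 ≅ Z ⊕ Z/2,  H_2 = 0.

We work with the vertex ordering a < b < c < d < e < f < g < h < i < j. The simplices of K, each written with vertices in increasing order, are:

  0-simplices (10): a, b, c, d, e, f, g, h, i, j
  1-simplices (30): ab, ad, ae, af, ag, aj, bc, be, bf, bg, bj, cd, cf, cg, ch, ci, de, df, dg, dh, di, eh, ei, ej, fh, fj, gh, gj, hi, hj
  2-simplices (20): abe, abg, ade, adf, afj, agj, bcf, bcg, bej, bfj, cdg, cdi, cfh, chi, dei, dfh, dgh, ehi, ehj, ghj

so the chain groups are C_0 ≅ Z^10, C_1 ≅ Z^30, C_2 ≅ Z^20.

Boundary ∂_1: C_1 → C_0 sends each edge [p,q] (with p < q) to q − p. For instance
  ∂gj = j − g.
This gives a 10×30 integer matrix of rank 9; reducing to Smith normal form yields diagonal entries (1,1,1,1,1,1,1,1,1).

The boundary map ∂_2: C_2 → C_1 maps a triangle to the signed sum of its edges. For instance
  ∂chi = hi − ci + ch,
  ∂cdg = dg − cg + cd.
This gives a 30×20 integer matrix of rank 20; reducing to Smith normal form yields diagonal entries (1,1,1,1,1,1,1,1,1,1,1,1,1,1,1,1,1,1,1,2).

Reading off H_k = ker ∂_k / im ∂_{k+1}:

  H_0: rank C_0 − rank ∂_1 = 10 − 9 = 1, and the invariant factors of ∂_1 are all 1, so H_0 ≅ Z.
  H_1: rank ker ∂_1 − rank ∂_2 = (30 − 9) − 20 = 1, and ∂_2 has invariant factor 2 > 1, so H_1 ≅ Z ⊕ Z/2.
  H_2: rank ker ∂_2 − rank ∂_3 = (20 − 20) − 0 = 0, and there is no ∂_3, so H_2 ≅ 0.

As a check, the Euler characteristic is 10 − 30 + 20 = 0, which agrees with 1 − 1 + 0 = 0.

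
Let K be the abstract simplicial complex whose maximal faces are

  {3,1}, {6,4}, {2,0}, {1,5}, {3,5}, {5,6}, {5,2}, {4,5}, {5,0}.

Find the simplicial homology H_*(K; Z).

Fix the vertex order 0 < 1 < 2 < 3 < 4 < 5 < 6 and write every simplex with vertices in increasing order. Then dim K = 1 and the simplices of K are:

  0-simplices (7): [0], [1], [2], [3], [4], [5], [6]
  1-simplices (9): [0,2], [0,5], [1,3], [1,5], [2,5], [3,5], [4,5], [4,6], [5,6]

Hence C_0 ≅ Z^7, C_1 ≅ Z^9.

The boundary map ∂_1: C_1 → C_0 maps an edge to its endpoints' difference, ∂[p,q] = q − p. For instance
  ∂[1,5] = [5] − [1].
As a 7×9 matrix over Z this has rank 6, with invariant factors (1,1,1,1,1,1).

Computing H_k = (kernel of ∂_k) / (image of ∂_{k+1}):

  H_0: rank C_0 − rank ∂_1 = 7 − 6 = 1, and the invariant factors of ∂_1 are all 1, so H_0 ≅ Z.
  H_1: rank ker ∂_1 − rank ∂_2 = (9 − 6) − 0 = 3, and there is no ∂_2, so H_1 ≅ Z^3.

H_0 ≅ Z,  H_1 ≅ Z^3.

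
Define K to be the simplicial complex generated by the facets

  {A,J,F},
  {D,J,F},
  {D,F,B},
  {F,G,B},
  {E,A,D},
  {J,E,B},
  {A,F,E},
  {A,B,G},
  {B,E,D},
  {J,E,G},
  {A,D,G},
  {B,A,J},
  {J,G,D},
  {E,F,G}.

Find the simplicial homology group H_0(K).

H_0 ≅ Z.

We work with the vertex ordering A < B < D < E < F < G < J. The simplices of K, each written with vertices in increasing order, are:

  0-simplices (7): A, B, D, E, F, G, J
  1-simplices (21): AB, AD, AE, AF, AG, AJ, BD, BE, BF, BG, BJ, DE, DF, DG, DJ, EF, EG, EJ, FG, FJ, GJ
  2-simplices (14): ABG, ABJ, ADE, ADG, AEF, AFJ, BDE, BDF, BEJ, BFG, DFJ, DGJ, EFG, EGJ

giving chain groups C_0 ≅ Z^7, C_1 ≅ Z^21, C_2 ≅ Z^14.

The boundary map ∂_1: C_1 → C_0 maps an edge to its endpoints' difference, ∂[p,q] = q − p.
This gives a 7×21 integer matrix of rank 6; reducing to Smith normal form yields diagonal entries (1,1,1,1,1,1).

The boundary map ∂_2: C_2 → C_1 acts by ∂[p,q,r] = [q,r] − [p,r] + [p,q]. For instance
  ∂BFG = FG − BG + BF,
  ∂EFG = FG − EG + EF.
The resulting 21×14 matrix has rank 13, and its Smith normal form has invariant factors (1,1,1,1,1,1,1,1,1,1,1,1,1).

Computing H_k = (kernel of ∂_k) / (image of ∂_{k+1}):

  H_0: rank C_0 − rank ∂_1 = 7 − 6 = 1, and the invariant factors of ∂_1 are all 1, so H_0 ≅ Z.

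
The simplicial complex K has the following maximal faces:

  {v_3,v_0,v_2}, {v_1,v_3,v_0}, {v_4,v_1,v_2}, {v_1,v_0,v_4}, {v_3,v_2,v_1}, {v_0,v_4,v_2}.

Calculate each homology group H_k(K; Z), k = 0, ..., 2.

H_0 ≅ Z,  H_1 = 0,  H_2 ≅ Z.

We work with the vertex ordering v_0 < v_1 < v_2 < v_3 < v_4. The simplices of K, each written with vertices in increasing order, are:

  0-simplices (5): [v_0], [v_1], [v_2], [v_3], [v_4]
  1-simplices (9): [v_0,v_1], [v_0,v_2], [v_0,v_3], [v_0,v_4], [v_1,v_2], [v_1,v_3], [v_1,v_4], [v_2,v_3], [v_2,v_4]
  2-simplices (6): [v_0,v_1,v_3], [v_0,v_1,v_4], [v_0,v_2,v_3], [v_0,v_2,v_4], [v_1,v_2,v_3], [v_1,v_2,v_4]

Hence C_0 ≅ Z^5, C_1 ≅ Z^9, C_2 ≅ Z^6.

The boundary map ∂_1: C_1 → C_0 is given by ∂[p,q] = [q] − [p]. For instance
  ∂[v_1,v_3] = [v_3] − [v_1].
As a 5×9 matrix over Z this has rank 4, with invariant factors (1,1,1,1).

Boundary ∂_2: C_2 → C_1 maps a triangle to the signed sum of its edges. For instance
  ∂[v_0,v_2,v_4] = [v_2,v_4] − [v_0,v_4] + [v_0,v_2],
  ∂[v_1,v_2,v_3] = [v_2,v_3] − [v_1,v_3] + [v_1,v_2].
The resulting 9×6 matrix has rank 5, and its Smith normal form has invariant factors (1,1,1,1,1).

Computing H_k = (kernel of ∂_k) / (image of ∂_{k+1}):

  H_0: rank C_0 − rank ∂_1 = 5 − 4 = 1, and the invariant factors of ∂_1 are all 1, so H_0 ≅ Z.
  H_1: rank ker ∂_1 − rank ∂_2 = (9 − 4) − 5 = 0, and the invariant factors of ∂_2 are all 1, so H_1 ≅ 0.
  H_2: rank ker ∂_2 − rank ∂_3 = (6 − 5) − 0 = 1, and there is no ∂_3, so H_2 ≅ Z.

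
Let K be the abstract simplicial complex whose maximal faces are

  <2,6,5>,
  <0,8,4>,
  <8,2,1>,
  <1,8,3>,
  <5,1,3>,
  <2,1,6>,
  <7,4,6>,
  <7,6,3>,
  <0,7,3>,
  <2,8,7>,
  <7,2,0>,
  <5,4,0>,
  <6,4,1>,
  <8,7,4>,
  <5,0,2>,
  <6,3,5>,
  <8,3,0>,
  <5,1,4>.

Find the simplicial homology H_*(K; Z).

We work with the vertex ordering 0 < 1 < 2 < 3 < 4 < 5 < 6 < 7 < 8. The simplices of K, each written with vertices in increasing order, are:

  0-simplices (9): [0], [1], [2], [3], [4], [5], [6], [7], [8]
  1-simplices (27): (27 of them)
  2-simplices (18): [0,2,5], [0,2,7], [0,3,7], [0,3,8], [0,4,5], [0,4,8], [1,2,6], [1,2,8], [1,3,5], [1,3,8], [1,4,5], [1,4,6], [2,5,6], [2,7,8], [3,5,6], [3,6,7], [4,6,7], [4,7,8]

giving chain groups C_0 ≅ Z^9, C_1 ≅ Z^27, C_2 ≅ Z^18.

Boundary ∂_1: C_1 → C_0 sends each edge [p,q] (with p < q) to q − p.
The resulting 9×27 matrix has rank 8, and its Smith normal form has invariant factors (1,1,1,1,1,1,1,1).

The boundary map ∂_2: C_2 → C_1 sends each 2-simplex [p,q,r] to [q,r] − [p,r] + [p,q]. For instance
  ∂[4,7,8] = [7,8] − [4,8] + [4,7],
  ∂[0,3,8] = [3,8] − [0,8] + [0,3].
The resulting 27×18 matrix has rank 18, and its Smith normal form has invariant factors (1,1,1,1,1,1,1,1,1,1,1,1,1,1,1,1,1,2).

Now H_k = ker ∂_k / im ∂_{k+1}, so:

  H_0: rank C_0 − rank ∂_1 = 9 − 8 = 1, and the invariant factors of ∂_1 are all 1, so H_0 = Z.
  H_1: rank ker ∂_1 − rank ∂_2 = (27 − 8) − 18 = 1, and ∂_2 has invariant factor 2 > 1, so H_1 = Z ⊕ Z/2.
  H_2: rank ker ∂_2 − rank ∂_3 = (18 − 18) − 0 = 0, and there is no ∂_3, so H_2 = 0.

As a check, the Euler characteristic is 9 − 27 + 18 = 0, which agrees with 1 − 1 + 0 = 0.

H_0 = Z,  H_1 = Z ⊕ Z/2,  H_2 = 0.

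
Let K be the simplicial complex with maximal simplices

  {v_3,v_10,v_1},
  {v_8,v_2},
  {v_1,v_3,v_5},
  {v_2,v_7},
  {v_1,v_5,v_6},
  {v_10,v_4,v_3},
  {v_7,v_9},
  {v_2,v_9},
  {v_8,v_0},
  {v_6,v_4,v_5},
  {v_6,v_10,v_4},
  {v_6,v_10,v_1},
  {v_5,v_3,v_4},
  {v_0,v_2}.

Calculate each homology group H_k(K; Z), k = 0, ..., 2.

Order the vertices as v_0 < v_1 < v_2 < v_3 < v_4 < v_5 < v_6 < v_7 < v_8 < v_9 < v_10. Listing each simplex with vertices in this order, K has dimension 2 with simplices:

  0-simplices (11): [v_0], [v_1], [v_2], [v_3], [v_4], [v_5], [v_6], [v_7], [v_8], [v_9], [v_10]
  1-simplices (18): (18 of them)
  2-simplices (8): [v_1,v_3,v_5], [v_1,v_3,v_10], [v_1,v_5,v_6], [v_1,v_6,v_10], [v_3,v_4,v_5], [v_3,v_4,v_10], [v_4,v_5,v_6], [v_4,v_6,v_10]

Hence C_0 ≅ Z^11, C_1 ≅ Z^18, C_2 ≅ Z^8.

The boundary map ∂_1: C_1 → C_0 sends each edge [p,q] (with p < q) to q − p. For instance
  ∂[v_2,v_9] = [v_9] − [v_2].
This gives a 11×18 integer matrix of rank 9; reducing to Smith normal form yields diagonal entries (1,1,1,1,1,1,1,1,1).

Boundary ∂_2: C_2 → C_1 sends each 2-simplex [p,q,r] to [q,r] − [p,r] + [p,q]. For instance
  ∂[v_4,v_6,v_10] = [v_6,v_10] − [v_4,v_10] + [v_4,v_6],
  ∂[v_1,v_3,v_10] = [v_3,v_10] − [v_1,v_10] + [v_1,v_3].
The 18×8 boundary matrix has rank 7 and Smith normal form diag(1,1,1,1,1,1,1).

Reading off H_k = ker ∂_k / im ∂_{k+1}:

  H_0: rank C_0 − rank ∂_1 = 11 − 9 = 2, and the invariant factors of ∂_1 are all 1, so H_0 = Z^2.
  H_1: rank ker ∂_1 − rank ∂_2 = (18 − 9) − 7 = 2, and the invariant factors of ∂_2 are all 1, so H_1 = Z^2.
  H_2: rank ker ∂_2 − rank ∂_3 = (8 − 7) − 0 = 1, and there is no ∂_3, so H_2 = Z.

As a check, the Euler characteristic is 11 − 18 + 8 = 1, which agrees with 2 − 2 + 1 = 1.
(K is a triangulation of the disjoint union of a wedge of 2 circles and the 2-sphere S^2.)

H_0 ≅ Z^2,  H_1 ≅ Z^2,  H_2 ≅ Z.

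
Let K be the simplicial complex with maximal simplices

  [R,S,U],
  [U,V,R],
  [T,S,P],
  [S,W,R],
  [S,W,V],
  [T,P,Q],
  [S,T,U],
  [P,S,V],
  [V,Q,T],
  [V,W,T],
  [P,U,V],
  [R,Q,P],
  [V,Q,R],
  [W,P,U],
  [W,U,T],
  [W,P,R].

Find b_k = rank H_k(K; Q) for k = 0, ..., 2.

K has 8 vertices, 24 edges, 16 triangles.
rank ∂_0 = 0, rank ∂_1 = 7 ⇒ b_0 = 8 − 0 − 7 = 1; all invariant factors of ∂_1 are 1 so no torsion. So H_0 ≅ Z.
rank ∂_1 = 7, rank ∂_2 = 15 ⇒ b_1 = 24 − 7 − 15 = 2; all invariant factors of ∂_2 are 1 so no torsion. So H_1 ≅ Z^2.
rank ∂_2 = 15, rank ∂_3 = 0 ⇒ b_2 = 16 − 15 − 0 = 1. So H_2 ≅ Z.

b_0 = 1, b_1 = 2, b_2 = 1.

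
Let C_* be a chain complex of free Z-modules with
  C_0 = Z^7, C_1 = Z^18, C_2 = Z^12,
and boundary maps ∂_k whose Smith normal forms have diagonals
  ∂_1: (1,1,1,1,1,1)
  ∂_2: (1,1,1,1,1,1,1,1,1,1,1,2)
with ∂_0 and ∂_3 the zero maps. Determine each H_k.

H_0 = Z,  H_1 = Z/2Z,  H_2 = 0.

H_0: b_0 = 7 − 0 − 6 = 1; torsion from ∂_1 factors > 1: none. So H_0 = Z.
H_1: b_1 = 18 − 6 − 12 = 0; torsion from ∂_2 factors > 1: [2]. So H_1 = Z/2Z.
H_2: b_2 = 12 − 12 − 0 = 0; torsion from ∂_3 factors > 1: none. So H_2 = 0.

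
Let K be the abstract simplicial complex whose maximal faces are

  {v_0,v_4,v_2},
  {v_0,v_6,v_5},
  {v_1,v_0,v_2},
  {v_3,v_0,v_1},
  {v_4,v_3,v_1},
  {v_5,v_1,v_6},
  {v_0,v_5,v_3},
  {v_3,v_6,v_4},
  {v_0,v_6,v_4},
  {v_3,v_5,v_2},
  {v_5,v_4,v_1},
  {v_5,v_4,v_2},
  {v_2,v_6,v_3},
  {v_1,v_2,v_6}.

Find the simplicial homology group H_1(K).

H_1 = Z^2.

Order the vertices as v_0 < v_1 < v_2 < v_3 < v_4 < v_5 < v_6. Listing each simplex with vertices in this order, K has dimension 2 with simplices:

  0-simplices (7): [v_0], [v_1], [v_2], [v_3], [v_4], [v_5], [v_6]
  1-simplices (21): (21 of them)
  2-simplices (14): (14 of them)

Hence C_0 ≅ Z^7, C_1 ≅ Z^21, C_2 ≅ Z^14.

∂_1: C_1 → C_0 is given by ∂[p,q] = [q] − [p]. For instance
  ∂[v_2,v_4] = [v_4] − [v_2].
As a 7×21 matrix over Z this has rank 6, with invariant factors (1,1,1,1,1,1).

∂_2: C_2 → C_1 sends each 2-simplex [p,q,r] to [q,r] − [p,r] + [p,q]. For instance
  ∂[v_0,v_1,v_2] = [v_1,v_2] − [v_0,v_2] + [v_0,v_1],
  ∂[v_3,v_4,v_6] = [v_4,v_6] − [v_3,v_6] + [v_3,v_4].
The 21×14 boundary matrix has rank 13 and Smith normal form diag(1,1,1,1,1,1,1,1,1,1,1,1,1).

Now H_k = ker ∂_k / im ∂_{k+1}, so:

  H_1: rank ker ∂_1 − rank ∂_2 = (21 − 6) − 13 = 2, and the invariant factors of ∂_2 are all 1, so H_1 ≅ Z^2.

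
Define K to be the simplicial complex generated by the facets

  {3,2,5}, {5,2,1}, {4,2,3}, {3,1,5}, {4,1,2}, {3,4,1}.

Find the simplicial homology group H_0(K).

H_0 ≅ Z.

Fix the vertex order 1 < 2 < 3 < 4 < 5 and write every simplex with vertices in increasing order. Then dim K = 2 and the simplices of K are:

  0-simplices (5): [1], [2], [3], [4], [5]
  1-simplices (9): [1,2], [1,3], [1,4], [1,5], [2,3], [2,4], [2,5], [3,4], [3,5]
  2-simplices (6): [1,2,4], [1,2,5], [1,3,4], [1,3,5], [2,3,4], [2,3,5]

so the chain groups are C_0 ≅ Z^5, C_1 ≅ Z^9, C_2 ≅ Z^6.

The boundary map ∂_1: C_1 → C_0 is given by ∂[p,q] = [q] − [p].
This gives a 5×9 integer matrix of rank 4; reducing to Smith normal form yields diagonal entries (1,1,1,1).

The boundary map ∂_2: C_2 → C_1 maps a triangle to the signed sum of its edges. For instance
  ∂[2,3,5] = [3,5] − [2,5] + [2,3],
  ∂[1,3,5] = [3,5] − [1,5] + [1,3].
This gives a 9×6 integer matrix of rank 5; reducing to Smith normal form yields diagonal entries (1,1,1,1,1).

Now H_k = ker ∂_k / im ∂_{k+1}, so:

  H_0: rank C_0 − rank ∂_1 = 5 − 4 = 1, and the invariant factors of ∂_1 are all 1, so H_0 ≅ Z.

(K is a triangulation of the 2-sphere S^2.)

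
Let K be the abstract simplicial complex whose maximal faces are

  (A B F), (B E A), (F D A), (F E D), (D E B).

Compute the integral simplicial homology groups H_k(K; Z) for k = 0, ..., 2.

H_0 = Z,  H_1 = Z,  H_2 = 0.

Order the vertices as A < B < D < E < F. Listing each simplex with vertices in this order, K has dimension 2 with simplices:

  0-simplices (5): A, B, D, E, F
  1-simplices (10): AB, AD, AE, AF, BD, BE, BF, DE, DF, EF
  2-simplices (5): ABE, ABF, ADF, BDE, DEF

Hence C_0 ≅ Z^5, C_1 ≅ Z^10, C_2 ≅ Z^5.

The boundary map ∂_1: C_1 → C_0 sends each edge [p,q] (with p < q) to q − p. For instance
  ∂AB = B − A.
This gives a 5×10 integer matrix of rank 4; reducing to Smith normal form yields diagonal entries (1,1,1,1).

Boundary ∂_2: C_2 → C_1 maps a triangle to the signed sum of its edges. For instance
  ∂ABF = BF − AF + AB,
  ∂ABE = BE − AE + AB.
This gives a 10×5 integer matrix of rank 5; reducing to Smith normal form yields diagonal entries (1,1,1,1,1).

Reading off H_k = ker ∂_k / im ∂_{k+1}:

  H_0: rank C_0 − rank ∂_1 = 5 − 4 = 1, and the invariant factors of ∂_1 are all 1, so H_0 ≅ Z.
  H_1: rank ker ∂_1 − rank ∂_2 = (10 − 4) − 5 = 1, and the invariant factors of ∂_2 are all 1, so H_1 ≅ Z.
  H_2: rank ker ∂_2 − rank ∂_3 = (5 − 5) − 0 = 0, and there is no ∂_3, so H_2 ≅ 0.

As a check, the Euler characteristic is 5 − 10 + 5 = 0, which agrees with 1 − 1 + 0 = 0.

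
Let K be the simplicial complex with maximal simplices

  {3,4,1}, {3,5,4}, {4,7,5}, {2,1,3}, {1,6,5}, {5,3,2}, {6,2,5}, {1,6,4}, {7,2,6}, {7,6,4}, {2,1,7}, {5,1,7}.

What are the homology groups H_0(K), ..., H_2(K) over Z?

H_0 ≅ Z,  H_1 ≅ Z/2,  H_2 = 0.

Fix the vertex order 1 < 2 < 3 < 4 < 5 < 6 < 7 and write every simplex with vertices in increasing order. Then dim K = 2 and the simplices of K are:

  0-simplices (7): [1], [2], [3], [4], [5], [6], [7]
  1-simplices (18): [1,2], [1,3], [1,4], [1,5], [1,6], [1,7], [2,3], [2,5], [2,6], [2,7], [3,4], [3,5], [4,5], [4,6], [4,7], [5,6], [5,7], [6,7]
  2-simplices (12): [1,2,3], [1,2,7], [1,3,4], [1,4,6], [1,5,6], [1,5,7], [2,3,5], [2,5,6], [2,6,7], [3,4,5], [4,5,7], [4,6,7]

Hence C_0 ≅ Z^7, C_1 ≅ Z^18, C_2 ≅ Z^12.

∂_1: C_1 → C_0 is given by ∂[p,q] = [q] − [p]. For instance
  ∂[3,4] = [4] − [3].
The 7×18 boundary matrix has rank 6 and Smith normal form diag(1,1,1,1,1,1).

∂_2: C_2 → C_1 acts by ∂[p,q,r] = [q,r] − [p,r] + [p,q]. For instance
  ∂[2,5,6] = [5,6] − [2,6] + [2,5],
  ∂[3,4,5] = [4,5] − [3,5] + [3,4].
This gives a 18×12 integer matrix of rank 12; reducing to Smith normal form yields diagonal entries (1,1,1,1,1,1,1,1,1,1,1,2).

From H_k ≅ ker(∂_k) / im(∂_{k+1}) we obtain:

  H_0: rank C_0 − rank ∂_1 = 7 − 6 = 1, and the invariant factors of ∂_1 are all 1, so H_0 ≅ Z.
  H_1: rank ker ∂_1 − rank ∂_2 = (18 − 6) − 12 = 0, and ∂_2 has invariant factor 2 > 1, so H_1 ≅ Z/2.
  H_2: rank ker ∂_2 − rank ∂_3 = (12 − 12) − 0 = 0, and there is no ∂_3, so H_2 ≅ 0.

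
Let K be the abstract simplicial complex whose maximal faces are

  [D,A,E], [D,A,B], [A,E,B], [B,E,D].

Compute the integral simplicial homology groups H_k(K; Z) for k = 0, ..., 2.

H_0 ≅ Z,  H_1 = 0,  H_2 ≅ Z.

Fix the vertex order A < B < D < E and write every simplex with vertices in increasing order. Then dim K = 2 and the simplices of K are:

  0-simplices (4): A, B, D, E
  1-simplices (6): AB, AD, AE, BD, BE, DE
  2-simplices (4): ABD, ABE, ADE, BDE

Hence C_0 ≅ Z^4, C_1 ≅ Z^6, C_2 ≅ Z^4.

Boundary ∂_1: C_1 → C_0 sends each edge [p,q] (with p < q) to q − p.
The resulting 4×6 matrix has rank 3, and its Smith normal form has invariant factors (1,1,1).

Boundary ∂_2: C_2 → C_1 sends each 2-simplex [p,q,r] to [q,r] − [p,r] + [p,q]. For instance
  ∂ABE = BE − AE + AB,
  ∂BDE = DE − BE + BD.
The 6×4 boundary matrix has rank 3 and Smith normal form diag(1,1,1).

From H_k ≅ ker(∂_k) / im(∂_{k+1}) we obtain:

  H_0: rank C_0 − rank ∂_1 = 4 − 3 = 1, and the invariant factors of ∂_1 are all 1, so H_0 = Z.
  H_1: rank ker ∂_1 − rank ∂_2 = (6 − 3) − 3 = 0, and the invariant factors of ∂_2 are all 1, so H_1 = 0.
  H_2: rank ker ∂_2 − rank ∂_3 = (4 − 3) − 0 = 1, and there is no ∂_3, so H_2 = Z.

As a check, the Euler characteristic is 4 − 6 + 4 = 2, which agrees with 1 − 0 + 1 = 2.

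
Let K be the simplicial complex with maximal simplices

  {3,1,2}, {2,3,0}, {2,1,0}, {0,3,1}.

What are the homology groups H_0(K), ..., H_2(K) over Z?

H_0 ≅ Z,  H_1 = 0,  H_2 ≅ Z.

Fix the vertex order 0 < 1 < 2 < 3 and write every simplex with vertices in increasing order. Then dim K = 2 and the simplices of K are:

  0-simplices (4): [0], [1], [2], [3]
  1-simplices (6): [0,1], [0,2], [0,3], [1,2], [1,3], [2,3]
  2-simplices (4): [0,1,2], [0,1,3], [0,2,3], [1,2,3]

so the chain groups are C_0 ≅ Z^4, C_1 ≅ Z^6, C_2 ≅ Z^4.

∂_1: C_1 → C_0 is given by ∂[p,q] = [q] − [p]. For instance
  ∂[0,1] = [1] − [0].
As a 4×6 matrix over Z this has rank 3, with invariant factors (1,1,1).

Boundary ∂_2: C_2 → C_1 acts by ∂[p,q,r] = [q,r] − [p,r] + [p,q]. For instance
  ∂[0,1,2] = [1,2] − [0,2] + [0,1],
  ∂[0,1,3] = [1,3] − [0,3] + [0,1].
This gives a 6×4 integer matrix of rank 3; reducing to Smith normal form yields diagonal entries (1,1,1).

Computing H_k = (kernel of ∂_k) / (image of ∂_{k+1}):

  H_0: rank C_0 − rank ∂_1 = 4 − 3 = 1, and the invariant factors of ∂_1 are all 1, so H_0 = Z.
  H_1: rank ker ∂_1 − rank ∂_2 = (6 − 3) − 3 = 0, and the invariant factors of ∂_2 are all 1, so H_1 = 0.
  H_2: rank ker ∂_2 − rank ∂_3 = (4 − 3) − 0 = 1, and there is no ∂_3, so H_2 = Z.

(K is a triangulation of the 2-sphere S^2.)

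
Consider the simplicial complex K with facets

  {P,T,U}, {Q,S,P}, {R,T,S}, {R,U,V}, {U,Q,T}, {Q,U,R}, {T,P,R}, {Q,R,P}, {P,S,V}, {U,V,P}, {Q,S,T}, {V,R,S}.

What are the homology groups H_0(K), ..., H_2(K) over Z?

H_0 ≅ Z,  H_1 ≅ Z/2Z,  H_2 = 0.

K has 7 vertices, 18 edges, 12 triangles.
rank ∂_0 = 0, rank ∂_1 = 6 ⇒ b_0 = 7 − 0 − 6 = 1; all invariant factors of ∂_1 are 1 so no torsion. So H_0 ≅ Z.
rank ∂_1 = 6, rank ∂_2 = 12 ⇒ b_1 = 18 − 6 − 12 = 0; ∂_2 has invariant factor(s) [2] giving torsion. So H_1 ≅ Z/2Z.
rank ∂_2 = 12, rank ∂_3 = 0 ⇒ b_2 = 12 − 12 − 0 = 0. So H_2 ≅ 0.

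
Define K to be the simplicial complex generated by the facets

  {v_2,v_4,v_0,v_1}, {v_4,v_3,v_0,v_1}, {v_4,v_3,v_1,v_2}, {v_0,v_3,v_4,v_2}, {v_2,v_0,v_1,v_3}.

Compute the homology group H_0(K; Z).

H_0 ≅ Z.

Order the vertices as v_0 < v_1 < v_2 < v_3 < v_4. Listing each simplex with vertices in this order, K has dimension 3 with simplices:

  0-simplices (5): [v_0], [v_1], [v_2], [v_3], [v_4]
  1-simplices (10): [v_0,v_1], [v_0,v_2], [v_0,v_3], [v_0,v_4], [v_1,v_2], [v_1,v_3], [v_1,v_4], [v_2,v_3], [v_2,v_4], [v_3,v_4]
  2-simplices (10): [v_0,v_1,v_2], [v_0,v_1,v_3], [v_0,v_1,v_4], [v_0,v_2,v_3], [v_0,v_2,v_4], [v_0,v_3,v_4], [v_1,v_2,v_3], [v_1,v_2,v_4], [v_1,v_3,v_4], [v_2,v_3,v_4]
  3-simplices (5): [v_0,v_1,v_2,v_3], [v_0,v_1,v_2,v_4], [v_0,v_1,v_3,v_4], [v_0,v_2,v_3,v_4], [v_1,v_2,v_3,v_4]

giving chain groups C_0 ≅ Z^5, C_1 ≅ Z^10, C_2 ≅ Z^10, C_3 ≅ Z^5.

The boundary map ∂_1: C_1 → C_0 is given by ∂[p,q] = [q] − [p]. For instance
  ∂[v_2,v_4] = [v_4] − [v_2].
This gives a 5×10 integer matrix of rank 4; reducing to Smith normal form yields diagonal entries (1,1,1,1).

The boundary map ∂_2: C_2 → C_1 sends each 2-simplex [p,q,r] to [q,r] − [p,r] + [p,q]. For instance
  ∂[v_0,v_2,v_4] = [v_2,v_4] − [v_0,v_4] + [v_0,v_2],
  ∂[v_0,v_1,v_2] = [v_1,v_2] − [v_0,v_2] + [v_0,v_1].
The resulting 10×10 matrix has rank 6, and its Smith normal form has invariant factors (1,1,1,1,1,1).

∂_3: C_3 → C_2 sends each 3-simplex σ to the alternating sum Σ_i (−1)^i (σ with its i-th vertex removed). For instance
  ∂[v_0,v_1,v_2,v_3] = [v_1,v_2,v_3] − [v_0,v_2,v_3] + [v_0,v_1,v_3] − [v_0,v_1,v_2],
  ∂[v_0,v_1,v_2,v_4] = [v_1,v_2,v_4] − [v_0,v_2,v_4] + [v_0,v_1,v_4] − [v_0,v_1,v_2].
This gives a 10×5 integer matrix of rank 4; reducing to Smith normal form yields diagonal entries (1,1,1,1).

Computing H_k = (kernel of ∂_k) / (image of ∂_{k+1}):

  H_0: rank C_0 − rank ∂_1 = 5 − 4 = 1, and the invariant factors of ∂_1 are all 1, so H_0 = Z.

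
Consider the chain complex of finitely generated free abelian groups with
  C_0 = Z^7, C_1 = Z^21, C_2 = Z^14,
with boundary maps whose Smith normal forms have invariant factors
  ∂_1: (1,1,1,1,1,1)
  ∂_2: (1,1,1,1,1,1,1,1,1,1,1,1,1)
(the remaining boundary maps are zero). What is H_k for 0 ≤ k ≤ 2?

H_0 = Z,  H_1 = Z^2,  H_2 = Z.

H_0: b_0 = 7 − 0 − 6 = 1; torsion from ∂_1 factors > 1: none. So H_0 = Z.
H_1: b_1 = 21 − 6 − 13 = 2; torsion from ∂_2 factors > 1: none. So H_1 = Z^2.
H_2: b_2 = 14 − 13 − 0 = 1; torsion from ∂_3 factors > 1: none. So H_2 = Z.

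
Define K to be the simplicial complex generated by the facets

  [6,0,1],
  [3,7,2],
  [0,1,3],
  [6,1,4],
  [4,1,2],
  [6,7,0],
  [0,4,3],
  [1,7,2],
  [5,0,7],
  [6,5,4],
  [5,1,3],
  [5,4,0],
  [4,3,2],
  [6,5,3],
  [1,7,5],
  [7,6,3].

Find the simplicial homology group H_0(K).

Order the vertices as 0 < 1 < 2 < 3 < 4 < 5 < 6 < 7. Listing each simplex with vertices in this order, K has dimension 2 with simplices:

  0-simplices (8): [0], [1], [2], [3], [4], [5], [6], [7]
  1-simplices (24): (24 of them)
  2-simplices (16): [0,1,3], [0,1,6], [0,3,4], [0,4,5], [0,5,7], [0,6,7], [1,2,4], [1,2,7], [1,3,5], [1,4,6], [1,5,7], [2,3,4], [2,3,7], [3,5,6], [3,6,7], [4,5,6]

so the chain groups are C_0 ≅ Z^8, C_1 ≅ Z^24, C_2 ≅ Z^16.

Boundary ∂_1: C_1 → C_0 maps an edge to its endpoints' difference, ∂[p,q] = q − p. For instance
  ∂[2,7] = [7] − [2].
The 8×24 boundary matrix has rank 7 and Smith normal form diag(1,1,1,1,1,1,1).

∂_2: C_2 → C_1 acts by ∂[p,q,r] = [q,r] − [p,r] + [p,q]. For instance
  ∂[1,4,6] = [4,6] − [1,6] + [1,4],
  ∂[4,5,6] = [5,6] − [4,6] + [4,5].
As a 24×16 matrix over Z this has rank 15, with invariant factors (1,1,1,1,1,1,1,1,1,1,1,1,1,1,1).

Reading off H_k = ker ∂_k / im ∂_{k+1}:

  H_0: rank C_0 − rank ∂_1 = 8 − 7 = 1, and the invariant factors of ∂_1 are all 1, so H_0 = Z.

(K is a triangulation of the torus T^2.)

H_0 ≅ Z.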